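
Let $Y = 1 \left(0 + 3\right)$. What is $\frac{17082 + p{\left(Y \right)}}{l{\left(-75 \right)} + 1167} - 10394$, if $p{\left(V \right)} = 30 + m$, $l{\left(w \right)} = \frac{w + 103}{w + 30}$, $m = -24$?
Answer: $- \frac{544780918}{52487} \approx -10379.0$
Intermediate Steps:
$l{\left(w \right)} = \frac{103 + w}{30 + w}$
$Y = 3$ ($Y = 1 \cdot 3 = 3$)
$p{\left(V \right)} = 6$ ($p{\left(V \right)} = 30 - 24 = 6$)
$\frac{17082 + p{\left(Y \right)}}{l{\left(-75 \right)} + 1167} - 10394 = \frac{17082 + 6}{\frac{103 - 75}{30 - 75} + 1167} - 10394 = \frac{17088}{\frac{1}{-45} \cdot 28 + 1167} - 10394 = \frac{17088}{\left(- \frac{1}{45}\right) 28 + 1167} - 10394 = \frac{17088}{- \frac{28}{45} + 1167} - 10394 = \frac{17088}{\frac{52487}{45}} - 10394 = 17088 \cdot \frac{45}{52487} - 10394 = \frac{768960}{52487} - 10394 = - \frac{544780918}{52487}$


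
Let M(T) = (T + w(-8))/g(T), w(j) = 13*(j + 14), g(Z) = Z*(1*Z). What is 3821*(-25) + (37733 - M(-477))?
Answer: -4383118523/75843 ≈ -57792.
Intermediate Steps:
g(Z) = Z² (g(Z) = Z*Z = Z²)
w(j) = 182 + 13*j (w(j) = 13*(14 + j) = 182 + 13*j)
M(T) = (78 + T)/T² (M(T) = (T + (182 + 13*(-8)))/(T²) = (T + (182 - 104))/T² = (T + 78)/T² = (78 + T)/T²)
3821*(-25) + (37733 - M(-477)) = 3821*(-25) + (37733 - (78 - 477)/(-477)²) = -95525 + (37733 - (-399)/227529) = -95525 + (37733 - 1*(-133/75843)) = -95525 + (37733 + 133/75843) = -95525 + 2861784052/75843 = -4383118523/75843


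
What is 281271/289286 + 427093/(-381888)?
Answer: -8069002975/55237425984 ≈ -0.14608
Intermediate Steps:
281271/289286 + 427093/(-381888) = 281271*(1/289286) + 427093*(-1/381888) = 281271/289286 - 427093/381888 = -8069002975/55237425984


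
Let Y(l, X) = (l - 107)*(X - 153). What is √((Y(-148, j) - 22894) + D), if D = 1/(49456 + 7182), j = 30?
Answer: √27173807902362/56638 ≈ 92.038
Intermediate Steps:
Y(l, X) = (-153 + X)*(-107 + l) (Y(l, X) = (-107 + l)*(-153 + X) = (-153 + X)*(-107 + l))
D = 1/56638 ≈ 1.7656e-5
√((Y(-148, j) - 22894) + D) = √(((16371 - 153*(-148) - 107*30 + 30*(-148)) - 22894) + 1/56638) = √(((16371 + 22644 - 3210 - 4440) - 22894) + 1/56638) = √((31365 - 22894) + 1/56638) = √(8471 + 1/56638) = √(479780499/56638) = √27173807902362/56638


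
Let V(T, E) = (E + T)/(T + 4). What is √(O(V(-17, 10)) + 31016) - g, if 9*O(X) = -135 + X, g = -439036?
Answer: 439036 + 2*√11788153/39 ≈ 4.3921e+5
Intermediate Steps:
V(T, E) = (E + T)/(4 + T)
O(X) = -15 + X/9 (O(X) = (-135 + X)/9 = -15 + X/9)
√(O(V(-17, 10)) + 31016) - g = √((-15 + ((10 - 17)/(4 - 17))/9) + 31016) - 1*(-439036) = √((-15 + (-7/(-13))/9) + 31016) + 439036 = √((-15 + (-1/13*(-7))/9) + 31016) + 439036 = √((-15 + (⅑)*(7/13)) + 31016) + 439036 = √((-15 + 7/117) + 31016) + 439036 = √(-1748/117 + 31016) + 439036 = √(3627124/117) + 439036 = 2*√11788153/39 + 439036 = 439036 + 2*√11788153/39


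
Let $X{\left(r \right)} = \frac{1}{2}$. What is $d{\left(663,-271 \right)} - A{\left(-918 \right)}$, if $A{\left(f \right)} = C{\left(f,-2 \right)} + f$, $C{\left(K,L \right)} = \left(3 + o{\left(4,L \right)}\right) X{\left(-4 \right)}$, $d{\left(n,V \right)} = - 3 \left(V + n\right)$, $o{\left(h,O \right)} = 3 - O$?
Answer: $-262$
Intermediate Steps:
$d{\left(n,V \right)} = - 3 V - 3 n$
$X{\left(r \right)} = \frac{1}{2}$
$C{\left(K,L \right)} = 3 - \frac{L}{2}$ ($C{\left(K,L \right)} = \left(3 - \left(-3 + L\right)\right) \frac{1}{2} = \left(6 - L\right) \frac{1}{2} = 3 - \frac{L}{2}$)
$A{\left(f \right)} = 4 + f$ ($A{\left(f \right)} = \left(3 - -1\right) + f = \left(3 + 1\right) + f = 4 + f$)
$d{\left(663,-271 \right)} - A{\left(-918 \right)} = \left(\left(-3\right) \left(-271\right) - 1989\right) - \left(4 - 918\right) = \left(813 - 1989\right) - -914 = -1176 + 914 = -262$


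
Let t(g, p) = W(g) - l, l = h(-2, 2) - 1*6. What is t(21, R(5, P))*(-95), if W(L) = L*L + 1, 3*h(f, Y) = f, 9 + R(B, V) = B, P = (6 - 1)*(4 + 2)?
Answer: -127870/3 ≈ -42623.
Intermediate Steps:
P = 30 (P = 5*6 = 30)
R(B, V) = -9 + B
h(f, Y) = f/3
W(L) = 1 + L² (W(L) = L² + 1 = 1 + L²)
l = -20/3 (l = (⅓)*(-2) - 1*6 = -⅔ - 6 = -20/3 ≈ -6.6667)
t(g, p) = 23/3 + g² (t(g, p) = (1 + g²) - 1*(-20/3) = (1 + g²) + 20/3 = 23/3 + g²)
t(21, R(5, P))*(-95) = (23/3 + 21²)*(-95) = (23/3 + 441)*(-95) = (1346/3)*(-95) = -127870/3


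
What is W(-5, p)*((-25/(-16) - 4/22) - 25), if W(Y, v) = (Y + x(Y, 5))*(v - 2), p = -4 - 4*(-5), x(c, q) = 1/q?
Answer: 87297/55 ≈ 1587.2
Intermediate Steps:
p = 16 (p = -4 + 20 = 16)
W(Y, v) = (-2 + v)*(⅕ + Y) (W(Y, v) = (Y + 1/5)*(v - 2) = (Y + ⅕)*(-2 + v) = (⅕ + Y)*(-2 + v) = (-2 + v)*(⅕ + Y))
W(-5, p)*((-25/(-16) - 4/22) - 25) = (-⅖ - 2*(-5) + (⅕)*16 - 5*16)*((-25/(-16) - 4/22) - 25) = (-⅖ + 10 + 16/5 - 80)*((-25*(-1/16) - 4*1/22) - 25) = -336*((25/16 - 2/11) - 25)/5 = -336*(243/176 - 25)/5 = -336/5*(-4157/176) = 87297/55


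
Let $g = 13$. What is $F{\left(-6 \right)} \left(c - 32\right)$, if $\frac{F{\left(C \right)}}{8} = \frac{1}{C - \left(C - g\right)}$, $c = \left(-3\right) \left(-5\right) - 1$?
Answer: $- \frac{144}{13} \approx -11.077$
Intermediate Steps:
$c = 14$ ($c = 15 - 1 = 14$)
$F{\left(C \right)} = \frac{8}{13}$ ($F{\left(C \right)} = \frac{8}{C - \left(-13 + C\right)} = \frac{8}{13}$)
$F{\left(-6 \right)} \left(c - 32\right) = \frac{8 \left(14 - 32\right)}{13} = \frac{8}{13} \left(-18\right) = - \frac{144}{13}$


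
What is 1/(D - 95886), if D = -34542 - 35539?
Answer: -1/165967 ≈ -6.0253e-6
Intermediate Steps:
D = -70081
1/(D - 95886) = 1/(-70081 - 95886) = 1/(-165967) = -1/165967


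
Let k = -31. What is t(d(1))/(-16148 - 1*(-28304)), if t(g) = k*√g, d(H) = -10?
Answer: -31*I*√10/12156 ≈ -0.0080644*I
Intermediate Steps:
t(g) = -31*√g
t(d(1))/(-16148 - 1*(-28304)) = (-31*I*√10)/(-16148 - 1*(-28304)) = (-31*I*√10)/(-16148 + 28304) = -31*I*√10/12156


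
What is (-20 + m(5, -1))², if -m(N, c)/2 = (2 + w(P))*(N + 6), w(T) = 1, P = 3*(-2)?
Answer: 7396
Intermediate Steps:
P = -6
m(N, c) = -36 - 6*N (m(N, c) = -2*(2 + 1)*(N + 6) = -6*(6 + N) = -2*(18 + 3*N) = -36 - 6*N)
(-20 + m(5, -1))² = (-20 + (-36 - 6*5))² = (-20 + (-36 - 30))² = (-20 - 66)² = (-86)² = 7396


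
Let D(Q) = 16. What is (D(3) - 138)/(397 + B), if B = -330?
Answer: -122/67 ≈ -1.8209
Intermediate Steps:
(D(3) - 138)/(397 + B) = (16 - 138)/(397 - 330) = -122/67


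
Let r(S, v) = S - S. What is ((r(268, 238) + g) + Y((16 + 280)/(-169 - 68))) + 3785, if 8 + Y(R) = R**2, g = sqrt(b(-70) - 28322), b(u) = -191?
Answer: 212237929/56169 + I*sqrt(28513) ≈ 3778.6 + 168.86*I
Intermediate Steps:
g = I*sqrt(28513) (g = sqrt(-191 - 28322) = sqrt(-28513) = I*sqrt(28513) ≈ 168.86*I)
r(S, v) = 0
Y(R) = -8 + R**2
((r(268, 238) + g) + Y((16 + 280)/(-169 - 68))) + 3785 = ((0 + I*sqrt(28513)) + (-8 + ((16 + 280)/(-169 - 68))**2)) + 3785 = (I*sqrt(28513) + (-8 + (296/(-237))**2)) + 3785 = (I*sqrt(28513) + (-8 + (296*(-1/237))**2)) + 3785 = (I*sqrt(28513) + (-8 + (-296/237)**2)) + 3785 = (I*sqrt(28513) + (-8 + 87616/56169)) + 3785 = (I*sqrt(28513) - 361736/56169) + 3785 = (-361736/56169 + I*sqrt(28513)) + 3785 = 212237929/56169 + I*sqrt(28513)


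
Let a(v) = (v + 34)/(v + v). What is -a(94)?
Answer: -32/47 ≈ -0.68085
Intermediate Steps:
a(v) = (34 + v)/(2*v) (a(v) = (34 + v)/((2*v)) = (34 + v)*(1/(2*v)) = (34 + v)/(2*v))
-a(94) = -(34 + 94)/(2*94) = -128/(2*94) = -1*32/47 = -32/47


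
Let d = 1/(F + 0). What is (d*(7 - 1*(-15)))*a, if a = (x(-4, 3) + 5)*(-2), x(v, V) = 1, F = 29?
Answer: -264/29 ≈ -9.1035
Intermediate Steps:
a = -12 (a = (1 + 5)*(-2) = 6*(-2) = -12)
d = 1/29 (d = 1/(29 + 0) = 1/29 ≈ 0.034483)
(d*(7 - 1*(-15)))*a = ((7 - 1*(-15))/29)*(-12) = ((7 + 15)/29)*(-12) = ((1/29)*22)*(-12) = (22/29)*(-12) = -264/29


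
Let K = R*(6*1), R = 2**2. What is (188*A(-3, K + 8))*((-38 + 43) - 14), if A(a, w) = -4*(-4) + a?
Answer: -21996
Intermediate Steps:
R = 4
K = 24 (K = 4*(6*1) = 4*6 = 24)
A(a, w) = 16 + a
(188*A(-3, K + 8))*((-38 + 43) - 14) = (188*(16 - 3))*((-38 + 43) - 14) = (188*13)*(5 - 14) = 2444*(-9) = -21996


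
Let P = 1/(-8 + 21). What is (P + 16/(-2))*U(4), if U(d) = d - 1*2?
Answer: -206/13 ≈ -15.846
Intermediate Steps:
P = 1/13 ≈ 0.076923
U(d) = -2 + d (U(d) = d - 2 = -2 + d)
(P + 16/(-2))*U(4) = (1/13 + 16/(-2))*(-2 + 4) = (1/13 + 16*(-½))*2 = (1/13 - 8)*2 = -103/13*2 = -206/13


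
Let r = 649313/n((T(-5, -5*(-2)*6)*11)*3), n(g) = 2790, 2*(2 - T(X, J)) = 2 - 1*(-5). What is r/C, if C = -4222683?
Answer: -649313/11781285570 ≈ -5.5114e-5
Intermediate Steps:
T(X, J) = -3/2 (T(X, J) = 2 - (2 - 1*(-5))/2 = 2 - (2 + 5)/2 = 2 - ½*7 = 2 - 7/2 = -3/2)
r = 649313/2790 ≈ 232.73
r/C = (649313/2790)/(-4222683) = (649313/2790)*(-1/4222683) = -649313/11781285570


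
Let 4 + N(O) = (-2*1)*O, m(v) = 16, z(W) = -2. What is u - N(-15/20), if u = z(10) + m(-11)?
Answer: 33/2 ≈ 16.500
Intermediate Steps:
u = 14 (u = -2 + 16 = 14)
N(O) = -4 - 2*O (N(O) = -4 + (-2*1)*O = -4 - 2*O)
u - N(-15/20) = 14 - (-4 - (-30)/20) = 14 - (-4 - 2*(-¾)) = 14 - (-4 + 3/2) = 14 - 1*(-5/2) = 14 + 5/2 = 33/2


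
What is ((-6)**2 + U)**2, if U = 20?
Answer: 3136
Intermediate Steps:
((-6)**2 + U)**2 = ((-6)**2 + 20)**2 = (36 + 20)**2 = 56**2 = 3136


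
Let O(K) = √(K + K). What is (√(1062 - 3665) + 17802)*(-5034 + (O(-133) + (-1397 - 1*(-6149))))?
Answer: -(282 - I*√266)*(17802 + I*√2603) ≈ -5.021e+6 + 2.7595e+5*I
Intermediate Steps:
O(K) = √2*√K (O(K) = √(2*K) = √2*√K)
(√(1062 - 3665) + 17802)*(-5034 + (O(-133) + (-1397 - 1*(-6149)))) = (√(1062 - 3665) + 17802)*(-5034 + (√2*√(-133) + (-1397 - 1*(-6149)))) = (√(-2603) + 17802)*(-5034 + (√2*(I*√133) + (-1397 + 6149))) = (I*√2603 + 17802)*(-5034 + (I*√266 + 4752)) = (17802 + I*√2603)*(-5034 + (4752 + I*√266)) = (17802 + I*√2603)*(-282 + I*√266) = (-282 + I*√266)*(17802 + I*√2603)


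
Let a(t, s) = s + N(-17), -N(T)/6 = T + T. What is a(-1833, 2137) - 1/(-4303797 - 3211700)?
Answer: 17593778478/7515497 ≈ 2341.0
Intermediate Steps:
N(T) = -12*T (N(T) = -6*(T + T) = -12*T)
a(t, s) = 204 + s (a(t, s) = s - 12*(-17) = s + 204 = 204 + s)
a(-1833, 2137) - 1/(-4303797 - 3211700) = (204 + 2137) - 1/(-4303797 - 3211700) = 2341 - 1/(-7515497) = 2341 - 1*(-1/7515497) = 2341 + 1/7515497 = 17593778478/7515497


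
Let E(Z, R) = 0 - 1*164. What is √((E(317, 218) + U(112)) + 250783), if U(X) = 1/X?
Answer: √196485303/28 ≈ 500.62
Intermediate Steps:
E(Z, R) = -164 (E(Z, R) = 0 - 164 = -164)
√((E(317, 218) + U(112)) + 250783) = √((-164 + 1/112) + 250783) = √(-18367/112 + 250783) = √(28069329/112) = √196485303/28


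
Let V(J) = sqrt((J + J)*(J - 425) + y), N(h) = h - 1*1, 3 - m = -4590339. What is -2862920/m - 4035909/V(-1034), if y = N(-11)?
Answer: -1431460/2295171 - 4035909*sqrt(7543)/150860 ≈ -2324.1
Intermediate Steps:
m = 4590342 (m = 3 - 1*(-4590339) = 3 + 4590339 = 4590342)
N(h) = -1 + h (N(h) = h - 1 = -1 + h)
y = -12 (y = -1 - 11 = -12)
V(J) = sqrt(-12 + 2*J*(-425 + J)) (V(J) = sqrt((J + J)*(J - 425) - 12) = sqrt((2*J)*(-425 + J) - 12) = sqrt(2*J*(-425 + J) - 12) = sqrt(-12 + 2*J*(-425 + J)))
-2862920/m - 4035909/V(-1034) = -2862920/4590342 - 4035909/sqrt(-12 - 850*(-1034) + 2*(-1034)**2) = -2862920*1/4590342 - 4035909/sqrt(-12 + 878900 + 2*1069156) = -1431460/2295171 - 4035909/sqrt(-12 + 878900 + 2138312) = -1431460/2295171 - 4035909*sqrt(7543)/150860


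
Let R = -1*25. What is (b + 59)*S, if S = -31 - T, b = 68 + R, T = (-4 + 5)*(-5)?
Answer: -2652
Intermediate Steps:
T = -5 (T = 1*(-5) = -5)
R = -25
b = 43 (b = 68 - 25 = 43)
S = -26 (S = -31 - 1*(-5) = -31 + 5 = -26)
(b + 59)*S = (43 + 59)*(-26) = 102*(-26) = -2652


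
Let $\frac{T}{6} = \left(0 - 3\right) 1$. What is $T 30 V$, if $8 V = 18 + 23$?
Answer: $- \frac{5535}{2} \approx -2767.5$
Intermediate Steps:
$V = \frac{41}{8}$ ($V = \frac{18 + 23}{8} = \frac{1}{8} \cdot 41 = \frac{41}{8} \approx 5.125$)
$T = -18$ ($T = 6 \left(0 - 3\right) 1 = 6 \left(\left(-3\right) 1\right) = 6 \left(-3\right) = -18$)
$T 30 V = \left(-18\right) 30 \cdot \frac{41}{8} = \left(-540\right) \frac{41}{8} = - \frac{5535}{2}$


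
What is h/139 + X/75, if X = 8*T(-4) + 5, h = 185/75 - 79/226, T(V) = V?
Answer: -812293/2356050 ≈ -0.34477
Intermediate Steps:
h = 7177/3390 (h = 185*(1/75) - 79*1/226 = 37/15 - 79/226 = 7177/3390 ≈ 2.1171)
X = -27 (X = 8*(-4) + 5 = -32 + 5 = -27)
h/139 + X/75 = (7177/3390)/139 - 27/75 = (7177/3390)*(1/139) - 27*1/75 = 7177/471210 - 9/25 = -812293/2356050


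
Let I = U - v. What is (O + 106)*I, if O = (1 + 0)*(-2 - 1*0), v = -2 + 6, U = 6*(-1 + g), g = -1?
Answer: -1664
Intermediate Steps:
U = -12 (U = 6*(-1 - 1) = 6*(-2) = -12)
v = 4
I = -16 (I = -12 - 1*4 = -12 - 4 = -16)
O = -2 (O = 1*(-2 + 0) = 1*(-2) = -2)
(O + 106)*I = (-2 + 106)*(-16) = 104*(-16) = -1664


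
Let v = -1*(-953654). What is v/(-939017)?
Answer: -953654/939017 ≈ -1.0156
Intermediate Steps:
v = 953654
v/(-939017) = 953654/(-939017) = 953654*(-1/939017) = -953654/939017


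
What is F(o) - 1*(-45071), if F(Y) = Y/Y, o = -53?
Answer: 45072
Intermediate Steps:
F(Y) = 1
F(o) - 1*(-45071) = 1 - 1*(-45071) = 1 + 45071 = 45072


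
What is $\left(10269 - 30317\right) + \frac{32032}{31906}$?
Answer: $- \frac{45687104}{2279} \approx -20047.0$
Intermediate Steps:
$\left(10269 - 30317\right) + \frac{32032}{31906} = -20048 + 32032 \cdot \frac{1}{31906} = -20048 + \frac{2288}{2279} = - \frac{45687104}{2279}$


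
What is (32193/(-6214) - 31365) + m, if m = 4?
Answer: -194909447/6214 ≈ -31366.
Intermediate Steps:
(32193/(-6214) - 31365) + m = (32193/(-6214) - 31365) + 4 = (32193*(-1/6214) - 31365) + 4 = (-32193/6214 - 31365) + 4 = -194934303/6214 + 4 = -194909447/6214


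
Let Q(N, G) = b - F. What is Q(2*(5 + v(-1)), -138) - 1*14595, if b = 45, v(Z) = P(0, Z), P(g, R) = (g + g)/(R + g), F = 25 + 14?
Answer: -14589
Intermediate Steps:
F = 39
P(g, R) = 2*g/(R + g) (P(g, R) = (2*g)/(R + g) = 2*g/(R + g))
v(Z) = 0 (v(Z) = 2*0/(Z + 0) = 2*0/Z = 0)
Q(N, G) = 6 (Q(N, G) = 45 - 1*39 = 45 - 39 = 6)
Q(2*(5 + v(-1)), -138) - 1*14595 = 6 - 1*14595 = 6 - 14595 = -14589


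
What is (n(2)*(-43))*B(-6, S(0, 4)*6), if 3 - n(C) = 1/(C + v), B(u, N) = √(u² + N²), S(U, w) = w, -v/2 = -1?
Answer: -1419*√17/2 ≈ -2925.3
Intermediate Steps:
v = 2 (v = -2*(-1) = 2)
B(u, N) = √(N² + u²)
n(C) = 3 - 1/(2 + C) (n(C) = 3 - 1/(C + 2) = 3 - 1/(2 + C))
(n(2)*(-43))*B(-6, S(0, 4)*6) = (((5 + 3*2)/(2 + 2))*(-43))*√((4*6)² + (-6)²) = (((5 + 6)/4)*(-43))*√(24² + 36) = (((¼)*11)*(-43))*√(576 + 36) = ((11/4)*(-43))*√612 = -1419*√17/2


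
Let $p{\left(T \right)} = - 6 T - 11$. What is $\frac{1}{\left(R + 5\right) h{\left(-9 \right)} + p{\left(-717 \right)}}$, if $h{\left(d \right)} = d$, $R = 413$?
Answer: $\frac{1}{529} \approx 0.0018904$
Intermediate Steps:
$p{\left(T \right)} = -11 - 6 T$
$\frac{1}{\left(R + 5\right) h{\left(-9 \right)} + p{\left(-717 \right)}} = \frac{1}{\left(413 + 5\right) \left(-9\right) - -4291} = \frac{1}{418 \left(-9\right) + \left(-11 + 4302\right)} = \frac{1}{-3762 + 4291} = \frac{1}{529}$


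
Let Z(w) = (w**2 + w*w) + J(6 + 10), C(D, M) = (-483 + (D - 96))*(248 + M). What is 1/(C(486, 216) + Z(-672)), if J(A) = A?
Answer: 1/860032 ≈ 1.1627e-6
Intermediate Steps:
C(D, M) = (-579 + D)*(248 + M) (C(D, M) = (-483 + (-96 + D))*(248 + M) = (-579 + D)*(248 + M))
Z(w) = 16 + 2*w**2 (Z(w) = (w**2 + w*w) + (6 + 10) = (w**2 + w**2) + 16 = 2*w**2 + 16 = 16 + 2*w**2)
1/(C(486, 216) + Z(-672)) = 1/((-143592 - 579*216 + 248*486 + 486*216) + (16 + 2*(-672)**2)) = 1/((-143592 - 125064 + 120528 + 104976) + (16 + 2*451584)) = 1/(-43152 + (16 + 903168)) = 1/(-43152 + 903184) = 1/860032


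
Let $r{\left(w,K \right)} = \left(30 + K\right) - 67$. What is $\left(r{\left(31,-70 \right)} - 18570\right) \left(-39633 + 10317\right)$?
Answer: $547534932$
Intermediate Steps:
$r{\left(w,K \right)} = -37 + K$
$\left(r{\left(31,-70 \right)} - 18570\right) \left(-39633 + 10317\right) = \left(\left(-37 - 70\right) - 18570\right) \left(-39633 + 10317\right) = \left(-107 - 18570\right) \left(-29316\right) = \left(-18677\right) \left(-29316\right) = 547534932$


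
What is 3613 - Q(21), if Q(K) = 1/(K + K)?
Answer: 151745/42 ≈ 3613.0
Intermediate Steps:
Q(K) = 1/(2*K)
3613 - Q(21) = 3613 - 1/(2*21) = 3613 - 1*1/42 = 3613 - 1/42 = 151745/42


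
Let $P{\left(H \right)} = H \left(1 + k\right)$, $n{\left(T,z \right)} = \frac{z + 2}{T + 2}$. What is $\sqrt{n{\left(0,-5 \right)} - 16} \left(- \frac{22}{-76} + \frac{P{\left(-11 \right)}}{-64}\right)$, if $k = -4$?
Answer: $- \frac{275 i \sqrt{70}}{2432} \approx - 0.94606 i$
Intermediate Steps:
$n{\left(T,z \right)} = \frac{2 + z}{2 + T}$
$P{\left(H \right)} = - 3 H$ ($P{\left(H \right)} = H \left(1 - 4\right) = H \left(-3\right) = - 3 H$)
$\sqrt{n{\left(0,-5 \right)} - 16} \left(- \frac{22}{-76} + \frac{P{\left(-11 \right)}}{-64}\right) = \sqrt{\frac{2 - 5}{2 + 0} - 16} \left(- \frac{22}{-76} + \frac{\left(-3\right) \left(-11\right)}{-64}\right) = \sqrt{\frac{1}{2} \left(-3\right) - 16} \left(\left(-22\right) \left(- \frac{1}{76}\right) + 33 \left(- \frac{1}{64}\right)\right) = \sqrt{\frac{1}{2} \left(-3\right) - 16} \left(\frac{11}{38} - \frac{33}{64}\right) = \sqrt{- \frac{3}{2} - 16} \left(- \frac{275}{1216}\right) = \sqrt{- \frac{35}{2}} \left(- \frac{275}{1216}\right) = \frac{i \sqrt{70}}{2} \left(- \frac{275}{1216}\right) = - \frac{275 i \sqrt{70}}{2432}$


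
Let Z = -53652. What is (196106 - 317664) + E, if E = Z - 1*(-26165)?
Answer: -149045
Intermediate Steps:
E = -27487 (E = -53652 - 1*(-26165) = -53652 + 26165 = -27487)
(196106 - 317664) + E = (196106 - 317664) - 27487 = -121558 - 27487 = -149045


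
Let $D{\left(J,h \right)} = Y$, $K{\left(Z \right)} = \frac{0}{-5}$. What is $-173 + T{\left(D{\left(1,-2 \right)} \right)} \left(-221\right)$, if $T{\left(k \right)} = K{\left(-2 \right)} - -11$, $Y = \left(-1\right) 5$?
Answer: $-2604$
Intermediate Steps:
$Y = -5$
$K{\left(Z \right)} = 0$ ($K{\left(Z \right)} = 0 \left(- \frac{1}{5}\right) = 0$)
$D{\left(J,h \right)} = -5$
$T{\left(k \right)} = 11$ ($T{\left(k \right)} = 0 - -11 = 0 + 11 = 11$)
$-173 + T{\left(D{\left(1,-2 \right)} \right)} \left(-221\right) = -173 + 11 \left(-221\right) = -173 - 2431 = -2604$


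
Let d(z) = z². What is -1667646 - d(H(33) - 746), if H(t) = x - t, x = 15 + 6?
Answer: -2242210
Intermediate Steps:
x = 21
H(t) = 21 - t
-1667646 - d(H(33) - 746) = -1667646 - ((21 - 1*33) - 746)² = -1667646 - ((21 - 33) - 746)² = -1667646 - (-12 - 746)² = -1667646 - 1*(-758)² = -1667646 - 1*574564 = -1667646 - 574564 = -2242210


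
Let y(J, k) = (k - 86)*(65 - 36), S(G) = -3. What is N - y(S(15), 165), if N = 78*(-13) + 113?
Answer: -3192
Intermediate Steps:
y(J, k) = -2494 + 29*k (y(J, k) = (-86 + k)*29 = -2494 + 29*k)
N = -901 (N = -1014 + 113 = -901)
N - y(S(15), 165) = -901 - (-2494 + 29*165) = -901 - (-2494 + 4785) = -901 - 1*2291 = -901 - 2291 = -3192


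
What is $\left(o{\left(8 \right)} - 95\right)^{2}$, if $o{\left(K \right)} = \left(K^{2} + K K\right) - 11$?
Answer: $484$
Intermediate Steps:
$o{\left(K \right)} = -11 + 2 K^{2}$ ($o{\left(K \right)} = \left(K^{2} + K^{2}\right) - 11 = 2 K^{2} - 11 = -11 + 2 K^{2}$)
$\left(o{\left(8 \right)} - 95\right)^{2} = \left(\left(-11 + 2 \cdot 8^{2}\right) - 95\right)^{2} = \left(\left(-11 + 2 \cdot 64\right) - 95\right)^{2} = \left(\left(-11 + 128\right) - 95\right)^{2} = \left(117 - 95\right)^{2} = 22^{2} = 484$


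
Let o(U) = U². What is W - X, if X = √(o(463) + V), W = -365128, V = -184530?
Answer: -365128 - √29839 ≈ -3.6530e+5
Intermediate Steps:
X = √29839 (X = √(463² - 184530) = √(214369 - 184530) = √29839 ≈ 172.74)
W - X = -365128 - √29839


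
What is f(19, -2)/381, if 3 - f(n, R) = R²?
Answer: -1/381 ≈ -0.0026247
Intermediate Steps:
f(n, R) = 3 - R²
f(19, -2)/381 = (3 - 1*(-2)²)/381 = (3 - 1*4)*(1/381) = (3 - 4)*(1/381) = -1*1/381 = -1/381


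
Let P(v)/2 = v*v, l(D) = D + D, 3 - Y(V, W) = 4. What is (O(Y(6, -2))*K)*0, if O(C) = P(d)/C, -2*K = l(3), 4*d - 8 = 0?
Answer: 0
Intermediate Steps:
d = 2 (d = 2 + (1/4)*0 = 2 + 0 = 2)
Y(V, W) = -1 (Y(V, W) = 3 - 1*4 = 3 - 4 = -1)
l(D) = 2*D
P(v) = 2*v**2 (P(v) = 2*(v*v) = 2*v**2)
K = -3 ≈ -3.0000
O(C) = 8/C (O(C) = (2*2**2)/C = (2*4)/C = 8/C)
(O(Y(6, -2))*K)*0 = ((8/(-1))*(-3))*0 = ((8*(-1))*(-3))*0 = -8*(-3)*0 = 24*0 = 0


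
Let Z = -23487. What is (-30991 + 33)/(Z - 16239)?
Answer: 15479/19863 ≈ 0.77929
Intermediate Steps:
(-30991 + 33)/(Z - 16239) = (-30991 + 33)/(-23487 - 16239) = -30958/(-39726) = -30958*(-1/39726) = 15479/19863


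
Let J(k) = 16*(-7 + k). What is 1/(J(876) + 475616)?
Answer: 1/489520 ≈ 2.0428e-6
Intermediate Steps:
J(k) = -112 + 16*k
1/(J(876) + 475616) = 1/((-112 + 16*876) + 475616) = 1/((-112 + 14016) + 475616) = 1/(13904 + 475616) = 1/489520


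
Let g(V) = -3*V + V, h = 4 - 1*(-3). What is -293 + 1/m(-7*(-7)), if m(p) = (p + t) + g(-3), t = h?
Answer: -18165/62 ≈ -292.98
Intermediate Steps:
h = 7 (h = 4 + 3 = 7)
t = 7
g(V) = -2*V
m(p) = 13 + p (m(p) = (p + 7) - 2*(-3) = (7 + p) + 6 = 13 + p)
-293 + 1/m(-7*(-7)) = -293 + 1/(13 - 7*(-7)) = -293 + 1/(13 + 49) = -293 + 1/62 = -18165/62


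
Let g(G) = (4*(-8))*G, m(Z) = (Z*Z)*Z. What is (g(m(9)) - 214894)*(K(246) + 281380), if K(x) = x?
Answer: -67089508972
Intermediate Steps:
m(Z) = Z³ (m(Z) = Z²*Z = Z³)
g(G) = -32*G
(g(m(9)) - 214894)*(K(246) + 281380) = (-32*9³ - 214894)*(246 + 281380) = (-32*729 - 214894)*281626 = (-23328 - 214894)*281626 = -238222*281626 = -67089508972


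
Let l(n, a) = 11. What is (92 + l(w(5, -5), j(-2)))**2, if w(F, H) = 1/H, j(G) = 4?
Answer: 10609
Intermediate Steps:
(92 + l(w(5, -5), j(-2)))**2 = (92 + 11)**2 = 103**2 = 10609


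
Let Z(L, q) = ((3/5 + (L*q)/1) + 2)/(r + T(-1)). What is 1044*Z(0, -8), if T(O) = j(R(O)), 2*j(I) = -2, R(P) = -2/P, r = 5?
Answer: 3393/5 ≈ 678.60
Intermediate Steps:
j(I) = -1 (j(I) = (1/2)*(-2) = -1)
T(O) = -1
Z(L, q) = 13/20 + L*q/4 (Z(L, q) = ((3/5 + (L*q)/1) + 2)/(5 - 1) = ((3*(1/5) + (L*q)*1) + 2)/4 = ((3/5 + L*q) + 2)*(1/4) = (13/5 + L*q)*(1/4) = 13/20 + L*q/4)
1044*Z(0, -8) = 1044*(13/20 + (1/4)*0*(-8)) = 1044*(13/20 + 0) = 1044*(13/20) = 3393/5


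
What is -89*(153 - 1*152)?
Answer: -89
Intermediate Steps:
-89*(153 - 1*152) = -89*(153 - 152) = -89*1 = -89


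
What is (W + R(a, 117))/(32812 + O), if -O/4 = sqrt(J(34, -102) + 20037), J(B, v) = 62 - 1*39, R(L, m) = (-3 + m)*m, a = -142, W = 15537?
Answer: 236861625/269076596 + 28875*sqrt(5015)/134538298 ≈ 0.89547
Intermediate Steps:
R(L, m) = m*(-3 + m)
J(B, v) = 23 (J(B, v) = 62 - 39 = 23)
O = -8*sqrt(5015) (O = -4*sqrt(23 + 20037) = -8*sqrt(5015) ≈ -566.53)
(W + R(a, 117))/(32812 + O) = (15537 + 117*(-3 + 117))/(32812 - 8*sqrt(5015)) = (15537 + 117*114)/(32812 - 8*sqrt(5015)) = (15537 + 13338)/(32812 - 8*sqrt(5015)) = 28875/(32812 - 8*sqrt(5015))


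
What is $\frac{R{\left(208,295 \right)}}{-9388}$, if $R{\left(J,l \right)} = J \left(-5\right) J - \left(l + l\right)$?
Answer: $\frac{108455}{4694} \approx 23.105$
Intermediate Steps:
$R{\left(J,l \right)} = - 5 J^{2} - 2 l$ ($R{\left(J,l \right)} = - 5 J J - 2 l = - 5 J^{2} - 2 l$)
$\frac{R{\left(208,295 \right)}}{-9388} = \frac{- 5 \cdot 208^{2} - 590}{-9388} = \left(\left(-5\right) 43264 - 590\right) \left(- \frac{1}{9388}\right) = \left(-216320 - 590\right) \left(- \frac{1}{9388}\right) = \left(-216910\right) \left(- \frac{1}{9388}\right) = \frac{108455}{4694}$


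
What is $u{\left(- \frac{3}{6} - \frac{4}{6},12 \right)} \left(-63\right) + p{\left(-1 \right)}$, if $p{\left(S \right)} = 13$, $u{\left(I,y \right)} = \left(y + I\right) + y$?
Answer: $- \frac{2851}{2} \approx -1425.5$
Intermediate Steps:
$u{\left(I,y \right)} = I + 2 y$ ($u{\left(I,y \right)} = \left(I + y\right) + y = I + 2 y$)
$u{\left(- \frac{3}{6} - \frac{4}{6},12 \right)} \left(-63\right) + p{\left(-1 \right)} = \left(\left(- \frac{3}{6} - \frac{4}{6}\right) + 2 \cdot 12\right) \left(-63\right) + 13 = \left(\left(\left(-3\right) \frac{1}{6} - \frac{2}{3}\right) + 24\right) \left(-63\right) + 13 = \left(\left(- \frac{1}{2} - \frac{2}{3}\right) + 24\right) \left(-63\right) + 13 = \left(- \frac{7}{6} + 24\right) \left(-63\right) + 13 = \frac{137}{6} \left(-63\right) + 13 = - \frac{2877}{2} + 13 = - \frac{2851}{2}$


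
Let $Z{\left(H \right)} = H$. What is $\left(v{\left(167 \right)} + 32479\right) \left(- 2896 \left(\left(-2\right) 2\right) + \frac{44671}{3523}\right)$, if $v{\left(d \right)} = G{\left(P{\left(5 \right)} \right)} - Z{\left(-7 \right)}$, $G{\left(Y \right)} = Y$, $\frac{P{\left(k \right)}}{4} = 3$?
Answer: $\frac{1327709137294}{3523} \approx 3.7687 \cdot 10^{8}$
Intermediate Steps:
$P{\left(k \right)} = 12$ ($P{\left(k \right)} = 4 \cdot 3 = 12$)
$v{\left(d \right)} = 19$ ($v{\left(d \right)} = 12 - -7 = 12 + 7 = 19$)
$\left(v{\left(167 \right)} + 32479\right) \left(- 2896 \left(\left(-2\right) 2\right) + \frac{44671}{3523}\right) = \left(19 + 32479\right) \left(- 2896 \left(\left(-2\right) 2\right) + \frac{44671}{3523}\right) = 32498 \left(\left(-2896\right) \left(-4\right) + 44671 \cdot \frac{1}{3523}\right) = 32498 \left(11584 + \frac{44671}{3523}\right) = 32498 \cdot \frac{40855103}{3523} = \frac{1327709137294}{3523}$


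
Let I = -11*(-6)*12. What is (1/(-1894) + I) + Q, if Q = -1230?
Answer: -829573/1894 ≈ -438.00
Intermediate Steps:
I = 792 (I = 66*12 = 792)
(1/(-1894) + I) + Q = (1/(-1894) + 792) - 1230 = (-1/1894 + 792) - 1230 = 1500047/1894 - 1230 = -829573/1894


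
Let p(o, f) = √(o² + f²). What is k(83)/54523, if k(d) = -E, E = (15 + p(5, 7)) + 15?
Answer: -30/54523 - √74/54523 ≈ -0.00070800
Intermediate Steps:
p(o, f) = √(f² + o²)
E = 30 + √74 (E = (15 + √(7² + 5²)) + 15 = (15 + √(49 + 25)) + 15 = (15 + √74) + 15 = 30 + √74 ≈ 38.602)
k(d) = -30 - √74 (k(d) = -(30 + √74) = -30 - √74)
k(83)/54523 = (-30 - √74)/54523 = (-30 - √74)*(1/54523) = -30/54523 - √74/54523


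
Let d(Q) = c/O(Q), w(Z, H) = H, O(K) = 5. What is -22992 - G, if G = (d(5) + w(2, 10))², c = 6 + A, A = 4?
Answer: -23136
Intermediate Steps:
c = 10 (c = 6 + 4 = 10)
d(Q) = 2 (d(Q) = 10/5 = 10*(⅕) = 2)
G = 144 (G = (2 + 10)² = 12² = 144)
-22992 - G = -22992 - 1*144 = -22992 - 144 = -23136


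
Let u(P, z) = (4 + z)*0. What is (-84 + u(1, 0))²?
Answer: 7056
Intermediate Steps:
u(P, z) = 0
(-84 + u(1, 0))² = (-84 + 0)² = (-84)² = 7056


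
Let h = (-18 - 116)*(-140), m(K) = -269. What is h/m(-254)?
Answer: -18760/269 ≈ -69.740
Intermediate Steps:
h = 18760 (h = -134*(-140) = 18760)
h/m(-254) = 18760/(-269) = 18760*(-1/269) = -18760/269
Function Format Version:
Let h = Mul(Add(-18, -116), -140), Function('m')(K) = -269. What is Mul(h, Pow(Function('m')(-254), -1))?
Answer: Rational(-18760, 269) ≈ -69.740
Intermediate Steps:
h = 18760 (h = Mul(-134, -140) = 18760)
Mul(h, Pow(Function('m')(-254), -1)) = Mul(18760, Pow(-269, -1)) = Mul(18760, Rational(-1, 269)) = Rational(-18760, 269)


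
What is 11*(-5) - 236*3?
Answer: -763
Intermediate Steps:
11*(-5) - 236*3 = -55 - 708 = -763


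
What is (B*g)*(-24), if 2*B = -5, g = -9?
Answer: -540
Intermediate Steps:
B = -5/2 (B = (1/2)*(-5) = -5/2 ≈ -2.5000)
(B*g)*(-24) = -5/2*(-9)*(-24) = (45/2)*(-24) = -540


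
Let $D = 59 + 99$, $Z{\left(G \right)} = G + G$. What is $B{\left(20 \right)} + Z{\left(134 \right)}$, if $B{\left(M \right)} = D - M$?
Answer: $406$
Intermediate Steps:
$Z{\left(G \right)} = 2 G$
$D = 158$
$B{\left(M \right)} = 158 - M$
$B{\left(20 \right)} + Z{\left(134 \right)} = \left(158 - 20\right) + 2 \cdot 134 = \left(158 - 20\right) + 268 = 138 + 268 = 406$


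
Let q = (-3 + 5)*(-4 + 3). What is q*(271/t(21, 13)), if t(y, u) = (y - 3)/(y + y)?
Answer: -3794/3 ≈ -1264.7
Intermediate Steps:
t(y, u) = (-3 + y)/(2*y) (t(y, u) = (-3 + y)/((2*y)) = (-3 + y)*(1/(2*y)) = (-3 + y)/(2*y))
q = -2 (q = 2*(-1) = -2)
q*(271/t(21, 13)) = -542/((1/2)*(-3 + 21)/21) = -542/((1/2)*(1/21)*18) = -542/3/7 = -542*7/3 = -2*1897/3 = -3794/3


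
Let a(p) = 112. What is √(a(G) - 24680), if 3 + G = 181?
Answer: 2*I*√6142 ≈ 156.74*I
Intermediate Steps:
G = 178 (G = -3 + 181 = 178)
√(a(G) - 24680) = √(112 - 24680) = √(-24568) = 2*I*√6142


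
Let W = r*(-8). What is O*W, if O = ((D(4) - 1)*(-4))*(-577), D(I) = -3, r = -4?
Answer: -295424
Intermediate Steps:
W = 32 (W = -4*(-8) = 32)
O = -9232 (O = ((-3 - 1)*(-4))*(-577) = -4*(-4)*(-577) = 16*(-577) = -9232)
O*W = -9232*32 = -295424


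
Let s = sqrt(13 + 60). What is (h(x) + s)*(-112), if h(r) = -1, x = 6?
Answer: 112 - 112*sqrt(73) ≈ -844.93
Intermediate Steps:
s = sqrt(73) ≈ 8.5440
(h(x) + s)*(-112) = (-1 + sqrt(73))*(-112) = 112 - 112*sqrt(73)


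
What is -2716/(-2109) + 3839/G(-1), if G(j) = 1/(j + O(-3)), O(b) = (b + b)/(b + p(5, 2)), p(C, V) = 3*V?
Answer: -24286637/2109 ≈ -11516.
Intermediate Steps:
O(b) = 2*b/(6 + b) (O(b) = (b + b)/(b + 3*2) = (2*b)/(b + 6) = (2*b)/(6 + b) = 2*b/(6 + b))
G(j) = 1/(-2 + j) (G(j) = 1/(j + 2*(-3)/(6 - 3)) = 1/(j + 2*(-3)/3) = 1/(j + 2*(-3)*(1/3)) = 1/(j - 2) = 1/(-2 + j))
-2716/(-2109) + 3839/G(-1) = -2716/(-2109) + 3839/(1/(-2 - 1)) = -2716*(-1/2109) + 3839/(1/(-3)) = 2716/2109 + 3839/(-1/3) = 2716/2109 + 3839*(-3) = 2716/2109 - 11517 = -24286637/2109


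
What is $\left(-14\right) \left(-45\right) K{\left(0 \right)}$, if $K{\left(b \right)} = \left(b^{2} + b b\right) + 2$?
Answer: $1260$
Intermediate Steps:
$K{\left(b \right)} = 2 + 2 b^{2}$ ($K{\left(b \right)} = \left(b^{2} + b^{2}\right) + 2 = 2 b^{2} + 2 = 2 + 2 b^{2}$)
$\left(-14\right) \left(-45\right) K{\left(0 \right)} = \left(-14\right) \left(-45\right) \left(2 + 2 \cdot 0^{2}\right) = 630 \left(2 + 2 \cdot 0\right) = 630 \left(2 + 0\right) = 630 \cdot 2 = 1260$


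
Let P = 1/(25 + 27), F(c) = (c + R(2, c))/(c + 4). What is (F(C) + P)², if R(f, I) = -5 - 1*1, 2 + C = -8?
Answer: 175561/24336 ≈ 7.2140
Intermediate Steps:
C = -10 (C = -2 - 8 = -10)
R(f, I) = -6 (R(f, I) = -5 - 1 = -6)
F(c) = (-6 + c)/(4 + c) (F(c) = (c - 6)/(c + 4) = (-6 + c)/(4 + c))
P = 1/52 ≈ 0.019231
(F(C) + P)² = ((-6 - 10)/(4 - 10) + 1/52)² = (-16/(-6) + 1/52)² = (-⅙*(-16) + 1/52)² = (8/3 + 1/52)² = (419/156)² = 175561/24336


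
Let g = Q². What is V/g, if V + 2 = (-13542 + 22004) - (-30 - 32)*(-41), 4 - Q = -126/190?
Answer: 53409950/196249 ≈ 272.15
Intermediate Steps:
Q = 443/95 (Q = 4 - (-126)/190 = 4 - 1*(-63/95) = 4 + 63/95 = 443/95 ≈ 4.6632)
g = 196249/9025 (g = (443/95)² = 196249/9025 ≈ 21.745)
V = 5918 (V = -2 + ((-13542 + 22004) - (-30 - 32)*(-41)) = -2 + (8462 - (-62)*(-41)) = -2 + (8462 - 1*2542) = -2 + (8462 - 2542) = -2 + 5920 = 5918)
V/g = 5918/(196249/9025) = 5918*(9025/196249) = 53409950/196249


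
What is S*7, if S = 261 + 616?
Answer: 6139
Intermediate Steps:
S = 877
S*7 = 877*7 = 6139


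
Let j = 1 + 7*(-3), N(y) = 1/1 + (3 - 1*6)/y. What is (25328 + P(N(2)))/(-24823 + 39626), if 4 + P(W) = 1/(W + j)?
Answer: 1038282/606923 ≈ 1.7107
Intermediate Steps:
N(y) = 1 - 3/y (N(y) = 1*1 + (3 - 6)/y = 1 - 3/y)
j = -20 (j = 1 - 21 = -20)
P(W) = -4 + 1/(-20 + W) (P(W) = -4 + 1/(W - 20) = -4 + 1/(-20 + W))
(25328 + P(N(2)))/(-24823 + 39626) = (25328 + (81 - 4*(-3 + 2)/2)/(-20 + (-3 + 2)/2))/(-24823 + 39626) = (25328 + (81 - 2*(-1))/(-20 + (1/2)*(-1)))/14803 = (25328 + (81 - 4*(-1/2))/(-20 - 1/2))*(1/14803) = (25328 + (81 + 2)/(-41/2))*(1/14803) = (25328 - 2/41*83)*(1/14803) = (25328 - 166/41)*(1/14803) = (1038282/41)*(1/14803) = 1038282/606923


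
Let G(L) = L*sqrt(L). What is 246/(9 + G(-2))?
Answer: 2214/89 + 492*I*sqrt(2)/89 ≈ 24.876 + 7.8179*I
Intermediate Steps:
G(L) = L**(3/2)
246/(9 + G(-2)) = 246/(9 + (-2)**(3/2)) = 246/(9 - 2*I*sqrt(2))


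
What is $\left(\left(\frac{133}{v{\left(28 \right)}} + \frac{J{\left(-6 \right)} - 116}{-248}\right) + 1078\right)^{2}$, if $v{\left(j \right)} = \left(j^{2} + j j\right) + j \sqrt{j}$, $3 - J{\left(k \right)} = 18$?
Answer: $\frac{385708607445053}{331533468} - \frac{564149539 \sqrt{7}}{85557024} \approx 1.1634 \cdot 10^{6}$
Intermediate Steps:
$J{\left(k \right)} = -15$ ($J{\left(k \right)} = 3 - 18 = -15$)
$v{\left(j \right)} = j^{\frac{3}{2}} + 2 j^{2}$ ($v{\left(j \right)} = \left(j^{2} + j^{2}\right) + j^{\frac{3}{2}} = 2 j^{2} + j^{\frac{3}{2}} = j^{\frac{3}{2}} + 2 j^{2}$)
$\left(\left(\frac{133}{v{\left(28 \right)}} + \frac{J{\left(-6 \right)} - 116}{-248}\right) + 1078\right)^{2} = \left(\left(\frac{133}{28^{\frac{3}{2}} + 2 \cdot 28^{2}} + \frac{-15 - 116}{-248}\right) + 1078\right)^{2} = \left(\left(\frac{133}{56 \sqrt{7} + 2 \cdot 784} - - \frac{131}{248}\right) + 1078\right)^{2} = \left(\left(\frac{133}{56 \sqrt{7} + 1568} + \frac{131}{248}\right) + 1078\right)^{2} = \left(\left(\frac{133}{1568 + 56 \sqrt{7}} + \frac{131}{248}\right) + 1078\right)^{2} = \left(\left(\frac{131}{248} + \frac{133}{1568 + 56 \sqrt{7}}\right) + 1078\right)^{2} = \left(\frac{267475}{248} + \frac{133}{1568 + 56 \sqrt{7}}\right)^{2}$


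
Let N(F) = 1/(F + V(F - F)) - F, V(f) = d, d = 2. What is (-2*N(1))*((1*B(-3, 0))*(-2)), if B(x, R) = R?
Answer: 0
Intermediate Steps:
V(f) = 2
N(F) = 1/(2 + F) - F (N(F) = 1/(F + 2) - F = 1/(2 + F) - F)
(-2*N(1))*((1*B(-3, 0))*(-2)) = (-2*(1 - 1*1² - 2*1)/(2 + 1))*((1*0)*(-2)) = (-2*(1 - 1*1 - 2)/3)*(0*(-2)) = -2*(1 - 1 - 2)/3*0 = -2*(-2)/3*0 = -2*(-⅔)*0 = (4/3)*0 = 0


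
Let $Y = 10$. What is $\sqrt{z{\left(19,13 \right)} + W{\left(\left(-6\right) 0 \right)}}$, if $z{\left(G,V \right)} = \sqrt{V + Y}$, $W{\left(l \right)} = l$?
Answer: $\sqrt[4]{23} \approx 2.1899$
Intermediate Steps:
$z{\left(G,V \right)} = \sqrt{10 + V}$ ($z{\left(G,V \right)} = \sqrt{V + 10} = \sqrt{10 + V}$)
$\sqrt{z{\left(19,13 \right)} + W{\left(\left(-6\right) 0 \right)}} = \sqrt{\sqrt{10 + 13} - 0} = \sqrt{\sqrt{23} + 0} = \sqrt{\sqrt{23}} = \sqrt[4]{23}$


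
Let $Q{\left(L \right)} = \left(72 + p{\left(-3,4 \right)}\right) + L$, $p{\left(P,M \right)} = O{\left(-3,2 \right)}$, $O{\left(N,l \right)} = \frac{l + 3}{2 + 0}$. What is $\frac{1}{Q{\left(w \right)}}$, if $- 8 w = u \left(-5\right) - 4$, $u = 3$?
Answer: $\frac{8}{615} \approx 0.013008$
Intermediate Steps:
$O{\left(N,l \right)} = \frac{3}{2} + \frac{l}{2}$ ($O{\left(N,l \right)} = \frac{3 + l}{2} = \left(3 + l\right) \frac{1}{2} = \frac{3}{2} + \frac{l}{2}$)
$p{\left(P,M \right)} = \frac{5}{2}$ ($p{\left(P,M \right)} = \frac{3}{2} + \frac{1}{2} \cdot 2 = \frac{3}{2} + 1 = \frac{5}{2}$)
$w = \frac{19}{8}$ ($w = - \frac{3 \left(-5\right) - 4}{8} = - \frac{-15 - 4}{8} = \left(- \frac{1}{8}\right) \left(-19\right) = \frac{19}{8} \approx 2.375$)
$Q{\left(L \right)} = \frac{149}{2} + L$ ($Q{\left(L \right)} = \left(72 + \frac{5}{2}\right) + L = \frac{149}{2} + L$)
$\frac{1}{Q{\left(w \right)}} = \frac{1}{\frac{149}{2} + \frac{19}{8}} = \frac{1}{\frac{615}{8}} = \frac{8}{615}$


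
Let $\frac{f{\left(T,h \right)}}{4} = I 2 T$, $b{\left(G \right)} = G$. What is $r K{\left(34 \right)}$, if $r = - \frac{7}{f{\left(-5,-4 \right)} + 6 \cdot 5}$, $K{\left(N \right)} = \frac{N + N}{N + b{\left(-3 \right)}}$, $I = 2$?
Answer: $\frac{238}{775} \approx 0.3071$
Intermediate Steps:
$f{\left(T,h \right)} = 16 T$ ($f{\left(T,h \right)} = 4 \cdot 2 \cdot 2 T = 4 \cdot 4 T = 16 T$)
$K{\left(N \right)} = \frac{2 N}{-3 + N}$ ($K{\left(N \right)} = \frac{N + N}{N - 3} = \frac{2 N}{-3 + N}$)
$r = \frac{7}{50}$ ($r = - \frac{7}{16 \left(-5\right) + 6 \cdot 5} = - \frac{7}{-80 + 30} = - \frac{7}{-50} = \left(-7\right) \left(- \frac{1}{50}\right) = \frac{7}{50} \approx 0.14$)
$r K{\left(34 \right)} = \frac{7 \cdot 2 \cdot 34 \frac{1}{-3 + 34}}{50} = \frac{7 \cdot 2 \cdot 34 \cdot \frac{1}{31}}{50} = \frac{7}{50} \cdot \frac{68}{31} = \frac{238}{775}$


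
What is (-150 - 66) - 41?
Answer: -257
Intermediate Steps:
(-150 - 66) - 41 = -216 - 41 = -257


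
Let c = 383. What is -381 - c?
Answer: -764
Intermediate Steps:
-381 - c = -381 - 1*383 = -381 - 383 = -764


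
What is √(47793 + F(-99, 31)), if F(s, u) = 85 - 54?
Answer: 28*√61 ≈ 218.69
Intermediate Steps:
F(s, u) = 31
√(47793 + F(-99, 31)) = √(47793 + 31) = √47824 = 28*√61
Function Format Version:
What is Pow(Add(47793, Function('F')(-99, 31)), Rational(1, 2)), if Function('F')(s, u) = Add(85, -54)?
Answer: Mul(28, Pow(61, Rational(1, 2))) ≈ 218.69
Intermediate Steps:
Function('F')(s, u) = 31
Pow(Add(47793, Function('F')(-99, 31)), Rational(1, 2)) = Pow(Add(47793, 31), Rational(1, 2)) = Pow(47824, Rational(1, 2)) = Mul(28, Pow(61, Rational(1, 2)))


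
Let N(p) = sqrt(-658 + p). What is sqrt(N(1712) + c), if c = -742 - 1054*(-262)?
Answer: sqrt(275406 + sqrt(1054)) ≈ 524.82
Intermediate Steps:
c = 275406 (c = -742 + 276148 = 275406)
sqrt(N(1712) + c) = sqrt(sqrt(-658 + 1712) + 275406) = sqrt(sqrt(1054) + 275406) = sqrt(275406 + sqrt(1054))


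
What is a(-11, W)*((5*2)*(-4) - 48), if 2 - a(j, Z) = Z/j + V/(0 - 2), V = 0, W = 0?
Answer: -176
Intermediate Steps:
a(j, Z) = 2 - Z/j (a(j, Z) = 2 - (Z/j + 0/(0 - 2)) = 2 - (Z/j + 0/(-2)) = 2 - (Z/j + 0*(-½)) = 2 - (Z/j + 0) = 2 - Z/j)
a(-11, W)*((5*2)*(-4) - 48) = (2 - 1*0/(-11))*((5*2)*(-4) - 48) = (2 - 1*0*(-1/11))*(10*(-4) - 48) = (2 + 0)*(-40 - 48) = 2*(-88) = -176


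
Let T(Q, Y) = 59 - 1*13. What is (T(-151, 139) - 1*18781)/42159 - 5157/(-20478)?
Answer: -18471263/95925778 ≈ -0.19256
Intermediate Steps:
T(Q, Y) = 46 (T(Q, Y) = 59 - 13 = 46)
(T(-151, 139) - 1*18781)/42159 - 5157/(-20478) = (46 - 1*18781)/42159 - 5157/(-20478) = (46 - 18781)*(1/42159) - 5157*(-1/20478) = -18735*1/42159 + 1719/6826 = -6245/14053 + 1719/6826 = -18471263/95925778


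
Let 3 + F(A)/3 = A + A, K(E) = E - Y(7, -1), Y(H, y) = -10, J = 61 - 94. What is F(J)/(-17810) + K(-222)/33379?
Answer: 3133733/594479990 ≈ 0.0052714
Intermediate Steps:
J = -33
K(E) = 10 + E (K(E) = E - 1*(-10) = E + 10 = 10 + E)
F(A) = -9 + 6*A (F(A) = -9 + 3*(A + A) = -9 + 3*(2*A) = -9 + 6*A)
F(J)/(-17810) + K(-222)/33379 = (-9 + 6*(-33))/(-17810) + (10 - 222)/33379 = (-9 - 198)*(-1/17810) - 212*1/33379 = -207*(-1/17810) - 212/33379 = 207/17810 - 212/33379 = 3133733/594479990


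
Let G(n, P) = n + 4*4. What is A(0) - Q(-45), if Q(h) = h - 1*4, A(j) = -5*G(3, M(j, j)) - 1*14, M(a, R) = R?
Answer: -60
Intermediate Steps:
G(n, P) = 16 + n (G(n, P) = n + 16 = 16 + n)
A(j) = -109 (A(j) = -5*(16 + 3) - 1*14 = -5*19 - 14 = -95 - 14 = -109)
Q(h) = -4 + h (Q(h) = h - 4 = -4 + h)
A(0) - Q(-45) = -109 - (-4 - 45) = -109 - 1*(-49) = -109 + 49 = -60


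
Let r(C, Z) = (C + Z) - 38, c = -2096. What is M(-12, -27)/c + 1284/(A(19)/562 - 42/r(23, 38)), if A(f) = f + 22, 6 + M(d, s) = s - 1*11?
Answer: -8696570345/11874364 ≈ -732.38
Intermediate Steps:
M(d, s) = -17 + s (M(d, s) = -6 + (s - 1*11) = -6 + (s - 11) = -6 + (-11 + s) = -17 + s)
A(f) = 22 + f
r(C, Z) = -38 + C + Z
M(-12, -27)/c + 1284/(A(19)/562 - 42/r(23, 38)) = (-17 - 27)/(-2096) + 1284/((22 + 19)/562 - 42/(-38 + 23 + 38)) = -44*(-1/2096) + 1284/(41*(1/562) - 42/23) = 11/524 + 1284/(41/562 - 42*1/23) = 11/524 + 1284/(41/562 - 42/23) = 11/524 + 1284/(-22661/12926) = 11/524 + 1284*(-12926/22661) = 11/524 - 16596984/22661 = -8696570345/11874364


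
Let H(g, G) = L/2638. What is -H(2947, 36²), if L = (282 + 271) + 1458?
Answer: -2011/2638 ≈ -0.76232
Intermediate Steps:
L = 2011 (L = 553 + 1458 = 2011)
H(g, G) = 2011/2638
-H(2947, 36²) = -1*2011/2638 = -2011/2638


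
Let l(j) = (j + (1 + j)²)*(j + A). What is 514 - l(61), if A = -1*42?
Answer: -73681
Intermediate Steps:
A = -42
l(j) = (-42 + j)*(j + (1 + j)²) (l(j) = (j + (1 + j)²)*(j - 42) = (j + (1 + j)²)*(-42 + j) = (-42 + j)*(j + (1 + j)²))
514 - l(61) = 514 - (-42 + 61³ - 125*61 - 39*61²) = 514 - (-42 + 226981 - 7625 - 39*3721) = 514 - (-42 + 226981 - 7625 - 145119) = 514 - 1*74195 = 514 - 74195 = -73681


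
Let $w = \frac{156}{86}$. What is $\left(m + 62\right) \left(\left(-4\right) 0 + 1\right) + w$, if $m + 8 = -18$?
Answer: $\frac{1626}{43} \approx 37.814$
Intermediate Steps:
$m = -26$ ($m = -8 - 18 = -26$)
$w = \frac{78}{43}$ ($w = 156 \cdot \frac{1}{86} = \frac{78}{43} \approx 1.814$)
$\left(m + 62\right) \left(\left(-4\right) 0 + 1\right) + w = \left(-26 + 62\right) \left(\left(-4\right) 0 + 1\right) + \frac{78}{43} = 36 \left(0 + 1\right) + \frac{78}{43} = 36 \cdot 1 + \frac{78}{43} = 36 + \frac{78}{43} = \frac{1626}{43}$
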